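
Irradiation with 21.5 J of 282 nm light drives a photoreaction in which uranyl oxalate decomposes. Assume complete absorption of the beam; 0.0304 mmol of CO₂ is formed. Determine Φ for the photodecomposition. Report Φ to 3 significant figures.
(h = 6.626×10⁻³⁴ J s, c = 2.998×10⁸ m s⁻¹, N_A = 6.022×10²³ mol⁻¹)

Product: 0.0304 mmol = 3.04×10⁻⁵ mol.
Photon energy at 282 nm: hc/λ = (6.626×10⁻³⁴)(2.998×10⁸)/(282×10⁻⁹) = 7.044×10⁻¹⁹ J.
Photons incident: 21.5 / 7.044×10⁻¹⁹ = 3.052×10¹⁹, i.e. 3.052×10¹⁹/6.022×10²³ = 5.068×10⁻⁵ mol.
Φ = 3.04×10⁻⁵ mol / 5.068×10⁻⁵ mol photons = 0.600.

Φ = 0.600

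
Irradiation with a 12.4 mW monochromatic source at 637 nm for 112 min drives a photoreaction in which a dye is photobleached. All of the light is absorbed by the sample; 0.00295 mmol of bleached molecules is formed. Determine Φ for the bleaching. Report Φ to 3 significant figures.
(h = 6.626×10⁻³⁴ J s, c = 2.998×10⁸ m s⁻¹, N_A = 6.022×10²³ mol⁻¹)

Product: 0.00295 mmol = 2.95×10⁻⁶ mol.
Photon energy at 637 nm: hc/λ = (6.626×10⁻³⁴)(2.998×10⁸)/(637×10⁻⁹) = 3.118×10⁻¹⁹ J.
Energy delivered: (12.4 mW)(6720 s) = 83.33 J.
Photons incident: 83.33 / 3.118×10⁻¹⁹ = 2.673×10²⁰, i.e. 2.673×10²⁰/6.022×10²³ = 4.439×10⁻⁴ mol.
Φ = 2.95×10⁻⁶ mol / 4.439×10⁻⁴ mol photons = 0.00665.

Φ = 0.00665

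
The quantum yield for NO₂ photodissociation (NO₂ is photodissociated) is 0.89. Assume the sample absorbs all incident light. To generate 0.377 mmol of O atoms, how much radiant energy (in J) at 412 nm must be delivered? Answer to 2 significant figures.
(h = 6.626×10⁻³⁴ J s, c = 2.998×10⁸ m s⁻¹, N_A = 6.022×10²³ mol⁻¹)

120 J

Product: 0.377 mmol = 3.77×10⁻⁴ mol.
Photons that must be absorbed: 3.77×10⁻⁴ / 0.89 = 4.236×10⁻⁴ mol.
Photon energy: hc/λ = 4.822×10⁻¹⁹ J; per mole, 2.904×10⁵ J mol⁻¹.
Energy required: 4.236×10⁻⁴ × 2.904×10⁵ = 120 J.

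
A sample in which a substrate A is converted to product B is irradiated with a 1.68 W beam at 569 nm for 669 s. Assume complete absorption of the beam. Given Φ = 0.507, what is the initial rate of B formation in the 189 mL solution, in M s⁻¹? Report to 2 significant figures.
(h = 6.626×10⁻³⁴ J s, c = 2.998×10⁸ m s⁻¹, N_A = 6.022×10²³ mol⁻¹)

2.1×10⁻⁵ M s⁻¹

Photon energy at 569 nm: hc/λ = (6.626×10⁻³⁴)(2.998×10⁸)/(569×10⁻⁹) = 3.491×10⁻¹⁹ J.
Energy delivered: (1.68 W)(669 s) = 1124 J.
Photons incident: 1124 / 3.491×10⁻¹⁹ = 3.220×10²¹, i.e. 3.220×10²¹/6.022×10²³ = 0.005347 mol.
Product formed: 0.507 × 0.005347 = 0.002711 mol.
Rate: 0.002711 mol / (669 s × 0.189 L) = 2.1×10⁻⁵ M s⁻¹.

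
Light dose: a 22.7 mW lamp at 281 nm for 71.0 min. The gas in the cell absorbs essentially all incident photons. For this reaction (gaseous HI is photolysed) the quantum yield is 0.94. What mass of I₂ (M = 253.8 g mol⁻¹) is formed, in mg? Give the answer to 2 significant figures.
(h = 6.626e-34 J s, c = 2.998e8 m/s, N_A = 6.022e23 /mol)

54 mg

Photon energy at 281 nm: hc/λ = (6.626e-34)(2.998e8)/(281e-9) = 7.069e-19 J.
Energy delivered: (22.7 mW)(4260 s) = 96.70 J.
Photons incident: 96.70 / 7.069e-19 = 1.368e20, i.e. 1.368e20/6.022e23 = 2.272e-4 mol.
Product: Φ × n_abs = 0.94 × 2.272e-4 = 2.136e-4 mol.
Mass: 2.136e-4 × 253.8 = 0.05421 g = 54 mg.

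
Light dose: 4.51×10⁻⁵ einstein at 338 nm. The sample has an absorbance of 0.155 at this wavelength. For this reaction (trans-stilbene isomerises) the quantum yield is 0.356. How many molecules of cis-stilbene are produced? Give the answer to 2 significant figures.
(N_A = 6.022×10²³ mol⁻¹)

Fraction absorbed: 1 − 10^(−0.155) = 0.3002.
Photons absorbed: 0.3002 × 4.51×10⁻⁵ = 1.354×10⁻⁵ mol.
Product: Φ × n_abs = 0.356 × 1.354×10⁻⁵ = 4.820×10⁻⁶ mol.
As a count: 4.820×10⁻⁶ × 6.022×10²³ = 2.9×10¹⁸.

2.9×10¹⁸ molecules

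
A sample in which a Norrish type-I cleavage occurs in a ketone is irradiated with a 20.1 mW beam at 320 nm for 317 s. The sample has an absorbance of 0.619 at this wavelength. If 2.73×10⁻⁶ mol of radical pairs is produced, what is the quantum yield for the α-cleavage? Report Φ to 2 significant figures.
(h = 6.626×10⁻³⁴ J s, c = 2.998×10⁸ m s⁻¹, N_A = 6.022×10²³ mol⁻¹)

Φ = 0.21

Photon energy at 320 nm: hc/λ = (6.626×10⁻³⁴)(2.998×10⁸)/(320×10⁻⁹) = 6.208×10⁻¹⁹ J.
Energy delivered: (20.1 mW)(317 s) = 6.372 J.
Photons incident: 6.372 / 6.208×10⁻¹⁹ = 1.026×10¹⁹, i.e. 1.026×10¹⁹/6.022×10²³ = 1.704×10⁻⁵ mol.
Fraction absorbed: 1 − 10^(−0.619) = 0.7596.
Photons absorbed: 0.7596 × 1.704×10⁻⁵ = 1.294×10⁻⁵ mol.
Φ = 2.73×10⁻⁶ mol / 1.294×10⁻⁵ mol photons = 0.21.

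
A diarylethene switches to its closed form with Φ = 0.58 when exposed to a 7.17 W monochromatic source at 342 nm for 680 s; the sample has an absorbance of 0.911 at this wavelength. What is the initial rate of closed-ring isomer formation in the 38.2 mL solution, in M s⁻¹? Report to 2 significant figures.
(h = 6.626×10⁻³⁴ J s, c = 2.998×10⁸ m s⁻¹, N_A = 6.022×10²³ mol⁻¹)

2.7×10⁻⁴ M s⁻¹

Photon energy at 342 nm: hc/λ = (6.626×10⁻³⁴)(2.998×10⁸)/(342×10⁻⁹) = 5.808×10⁻¹⁹ J.
Energy delivered: (7.17 W)(680 s) = 4876 J.
Photons incident: 4876 / 5.808×10⁻¹⁹ = 8.395×10²¹, i.e. 8.395×10²¹/6.022×10²³ = 0.01394 mol.
Fraction absorbed: 1 − 10^(−0.911) = 0.8773.
Photons absorbed: 0.8773 × 0.01394 = 0.01223 mol.
Product formed: 0.58 × 0.01223 = 0.007093 mol.
Rate: 0.007093 mol / (680 s × 0.0382 L) = 2.7×10⁻⁴ M s⁻¹.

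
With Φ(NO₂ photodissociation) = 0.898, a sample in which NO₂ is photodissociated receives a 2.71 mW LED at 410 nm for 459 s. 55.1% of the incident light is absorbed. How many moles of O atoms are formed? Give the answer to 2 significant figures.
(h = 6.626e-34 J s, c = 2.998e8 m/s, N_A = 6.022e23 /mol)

2.1e-6 mol

Photon energy at 410 nm: hc/λ = (6.626e-34)(2.998e8)/(410e-9) = 4.845e-19 J.
Energy delivered: (2.71 mW)(459 s) = 1.244 J.
Photons incident: 1.244 / 4.845e-19 = 2.568e18, i.e. 2.568e18/6.022e23 = 4.264e-6 mol.
Photons absorbed: 0.551 × 4.264e-6 = 2.349e-6 mol.
Product: Φ × n_abs = 0.898 × 2.349e-6 = 2.109e-6 mol.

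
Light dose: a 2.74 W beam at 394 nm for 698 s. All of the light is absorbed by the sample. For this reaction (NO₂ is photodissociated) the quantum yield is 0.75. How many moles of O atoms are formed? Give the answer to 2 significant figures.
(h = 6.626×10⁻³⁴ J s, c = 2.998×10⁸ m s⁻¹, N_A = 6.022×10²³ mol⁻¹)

Photon energy at 394 nm: hc/λ = (6.626×10⁻³⁴)(2.998×10⁸)/(394×10⁻⁹) = 5.042×10⁻¹⁹ J.
Energy delivered: (2.74 W)(698 s) = 1913 J.
Photons incident: 1913 / 5.042×10⁻¹⁹ = 3.794×10²¹, i.e. 3.794×10²¹/6.022×10²³ = 0.006300 mol.
Product: Φ × n_abs = 0.75 × 0.006300 = 0.004725 mol.

0.0047 mol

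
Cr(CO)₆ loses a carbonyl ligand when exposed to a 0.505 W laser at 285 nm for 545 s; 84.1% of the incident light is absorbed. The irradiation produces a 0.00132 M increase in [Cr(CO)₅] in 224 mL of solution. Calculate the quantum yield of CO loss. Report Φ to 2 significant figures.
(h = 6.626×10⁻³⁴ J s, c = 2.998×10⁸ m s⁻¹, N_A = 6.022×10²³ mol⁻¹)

Φ = 0.54

Product: (0.00132 M)(0.224 L) = 2.957×10⁻⁴ mol.
Photon energy at 285 nm: hc/λ = (6.626×10⁻³⁴)(2.998×10⁸)/(285×10⁻⁹) = 6.970×10⁻¹⁹ J.
Energy delivered: (0.505 W)(545 s) = 275.2 J.
Photons incident: 275.2 / 6.970×10⁻¹⁹ = 3.948×10²⁰, i.e. 3.948×10²⁰/6.022×10²³ = 6.556×10⁻⁴ mol.
Photons absorbed: 0.841 × 6.556×10⁻⁴ = 5.514×10⁻⁴ mol.
Φ = 2.957×10⁻⁴ mol / 5.514×10⁻⁴ mol photons = 0.54.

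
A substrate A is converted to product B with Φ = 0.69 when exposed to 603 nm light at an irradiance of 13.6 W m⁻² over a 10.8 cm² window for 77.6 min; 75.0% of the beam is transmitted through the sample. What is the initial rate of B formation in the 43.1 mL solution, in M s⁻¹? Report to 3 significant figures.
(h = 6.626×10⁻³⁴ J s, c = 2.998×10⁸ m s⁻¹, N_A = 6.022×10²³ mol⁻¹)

2.96×10⁻⁷ M s⁻¹

Photon energy at 603 nm: hc/λ = (6.626×10⁻³⁴)(2.998×10⁸)/(603×10⁻⁹) = 3.294×10⁻¹⁹ J.
Energy delivered: (13.6 W m⁻²)(10.8×10⁻⁴ m²)(4656 s) = 68.39 J.
Photons incident: 68.39 / 3.294×10⁻¹⁹ = 2.076×10²⁰, i.e. 2.076×10²⁰/6.022×10²³ = 3.447×10⁻⁴ mol.
Fraction absorbed: 1 − 75.0/100 = 0.2500.
Photons absorbed: 0.2500 × 3.447×10⁻⁴ = 8.618×10⁻⁵ mol.
Product formed: 0.69 × 8.618×10⁻⁵ = 5.946×10⁻⁵ mol.
Rate: 5.946×10⁻⁵ mol / (4656 s × 0.0431 L) = 2.96×10⁻⁷ M s⁻¹.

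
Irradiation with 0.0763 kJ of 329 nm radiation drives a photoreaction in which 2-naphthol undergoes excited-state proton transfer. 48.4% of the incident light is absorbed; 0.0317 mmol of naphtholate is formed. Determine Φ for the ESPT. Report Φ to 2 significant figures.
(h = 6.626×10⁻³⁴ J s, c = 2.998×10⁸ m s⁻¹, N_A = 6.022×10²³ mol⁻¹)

Product: 0.0317 mmol = 3.17×10⁻⁵ mol.
Photon energy at 329 nm: hc/λ = (6.626×10⁻³⁴)(2.998×10⁸)/(329×10⁻⁹) = 6.038×10⁻¹⁹ J.
Incident energy: 0.0763 kJ = 76.3 J.
Photons incident: 76.3 / 6.038×10⁻¹⁹ = 1.264×10²⁰, i.e. 1.264×10²⁰/6.022×10²³ = 2.099×10⁻⁴ mol.
Photons absorbed: 0.484 × 2.099×10⁻⁴ = 1.016×10⁻⁴ mol.
Φ = 3.17×10⁻⁵ mol / 1.016×10⁻⁴ mol photons = 0.31.

Φ = 0.31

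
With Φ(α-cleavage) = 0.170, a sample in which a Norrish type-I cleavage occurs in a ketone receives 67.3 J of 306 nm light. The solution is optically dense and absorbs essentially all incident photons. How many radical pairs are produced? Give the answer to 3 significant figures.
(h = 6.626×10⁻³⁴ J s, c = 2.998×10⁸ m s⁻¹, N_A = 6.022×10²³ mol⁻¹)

Photon energy at 306 nm: hc/λ = (6.626×10⁻³⁴)(2.998×10⁸)/(306×10⁻⁹) = 6.492×10⁻¹⁹ J.
Photons incident: 67.3 / 6.492×10⁻¹⁹ = 1.037×10²⁰, i.e. 1.037×10²⁰/6.022×10²³ = 1.722×10⁻⁴ mol.
Product: Φ × n_abs = 0.170 × 1.722×10⁻⁴ = 2.927×10⁻⁵ mol.
As a count: 2.927×10⁻⁵ × 6.022×10²³ = 1.76×10¹⁹.

1.76×10¹⁹ radical pairs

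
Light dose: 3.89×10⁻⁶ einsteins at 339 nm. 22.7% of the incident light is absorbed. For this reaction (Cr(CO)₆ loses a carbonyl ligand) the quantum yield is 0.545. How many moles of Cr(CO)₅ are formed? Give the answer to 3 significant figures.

Photons absorbed: 0.227 × 3.89×10⁻⁶ = 8.830×10⁻⁷ mol.
Product: Φ × n_abs = 0.545 × 8.830×10⁻⁷ = 4.812×10⁻⁷ mol.

4.81×10⁻⁷ mol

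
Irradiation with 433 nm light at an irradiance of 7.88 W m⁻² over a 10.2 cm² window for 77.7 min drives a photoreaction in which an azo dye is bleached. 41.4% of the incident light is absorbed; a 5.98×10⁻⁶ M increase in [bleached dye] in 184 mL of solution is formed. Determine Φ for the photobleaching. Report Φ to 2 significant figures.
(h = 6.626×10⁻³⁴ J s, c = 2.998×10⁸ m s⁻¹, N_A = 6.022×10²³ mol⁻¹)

Product: (5.98×10⁻⁶ M)(0.184 L) = 1.100×10⁻⁶ mol.
Photon energy at 433 nm: hc/λ = (6.626×10⁻³⁴)(2.998×10⁸)/(433×10⁻⁹) = 4.588×10⁻¹⁹ J.
Energy delivered: (7.88 W m⁻²)(10.2×10⁻⁴ m²)(4662 s) = 37.47 J.
Photons incident: 37.47 / 4.588×10⁻¹⁹ = 8.167×10¹⁹, i.e. 8.167×10¹⁹/6.022×10²³ = 1.356×10⁻⁴ mol.
Photons absorbed: 0.414 × 1.356×10⁻⁴ = 5.614×10⁻⁵ mol.
Φ = 1.100×10⁻⁶ mol / 5.614×10⁻⁵ mol photons = 0.020.

Φ = 0.020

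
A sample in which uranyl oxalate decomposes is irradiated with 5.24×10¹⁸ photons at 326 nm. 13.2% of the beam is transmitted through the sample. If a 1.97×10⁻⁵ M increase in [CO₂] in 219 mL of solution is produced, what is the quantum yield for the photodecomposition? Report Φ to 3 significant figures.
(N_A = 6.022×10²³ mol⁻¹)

Product: (1.97×10⁻⁵ M)(0.219 L) = 4.314×10⁻⁶ mol.
Moles of photons: 5.24×10¹⁸ / 6.022×10²³ = 8.701×10⁻⁶ mol.
Fraction absorbed: 1 − 13.2/100 = 0.8680.
Photons absorbed: 0.8680 × 8.701×10⁻⁶ = 7.552×10⁻⁶ mol.
Φ = 4.314×10⁻⁶ mol / 7.552×10⁻⁶ mol photons = 0.571.

Φ = 0.571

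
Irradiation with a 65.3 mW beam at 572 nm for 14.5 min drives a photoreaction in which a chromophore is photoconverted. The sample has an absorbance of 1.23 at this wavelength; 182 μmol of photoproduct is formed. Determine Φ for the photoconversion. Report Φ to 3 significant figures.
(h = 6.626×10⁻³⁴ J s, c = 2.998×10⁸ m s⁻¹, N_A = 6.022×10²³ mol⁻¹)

Product: 182 μmol = 1.82×10⁻⁴ mol.
Photon energy at 572 nm: hc/λ = (6.626×10⁻³⁴)(2.998×10⁸)/(572×10⁻⁹) = 3.473×10⁻¹⁹ J.
Energy delivered: (65.3 mW)(870 s) = 56.81 J.
Photons incident: 56.81 / 3.473×10⁻¹⁹ = 1.636×10²⁰, i.e. 1.636×10²⁰/6.022×10²³ = 2.717×10⁻⁴ mol.
Fraction absorbed: 1 − 10^(−1.23) = 0.9411.
Photons absorbed: 0.9411 × 2.717×10⁻⁴ = 2.557×10⁻⁴ mol.
Φ = 1.82×10⁻⁴ mol / 2.557×10⁻⁴ mol photons = 0.712.

Φ = 0.712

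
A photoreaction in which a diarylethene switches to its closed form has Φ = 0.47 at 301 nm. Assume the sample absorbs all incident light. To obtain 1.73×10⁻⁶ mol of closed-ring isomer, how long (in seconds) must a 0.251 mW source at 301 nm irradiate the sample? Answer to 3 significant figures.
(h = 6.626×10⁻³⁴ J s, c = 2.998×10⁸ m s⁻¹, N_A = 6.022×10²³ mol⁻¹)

t ≈ 5830 s

Photons that must be absorbed: 1.73×10⁻⁶ / 0.47 = 3.681×10⁻⁶ mol.
Photon energy: hc/λ = 6.600×10⁻¹⁹ J; per mole, 3.975×10⁵ J mol⁻¹.
Energy required: 3.681×10⁻⁶ × 3.975×10⁵ = 1.463 J.
Time: 1.463 J / 0.000251 W = 5830 s.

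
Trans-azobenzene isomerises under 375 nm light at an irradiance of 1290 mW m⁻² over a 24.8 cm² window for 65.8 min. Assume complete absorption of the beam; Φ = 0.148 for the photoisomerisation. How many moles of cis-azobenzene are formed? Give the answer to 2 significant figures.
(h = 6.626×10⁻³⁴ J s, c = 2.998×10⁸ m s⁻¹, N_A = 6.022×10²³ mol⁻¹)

5.9×10⁻⁶ mol

Photon energy at 375 nm: hc/λ = (6.626×10⁻³⁴)(2.998×10⁸)/(375×10⁻⁹) = 5.297×10⁻¹⁹ J.
Energy delivered: (1290 mW m⁻²)(24.8×10⁻⁴ m²)(3948 s) = 12.63 J.
Photons incident: 12.63 / 5.297×10⁻¹⁹ = 2.384×10¹⁹, i.e. 2.384×10¹⁹/6.022×10²³ = 3.959×10⁻⁵ mol.
Product: Φ × n_abs = 0.148 × 3.959×10⁻⁵ = 5.859×10⁻⁶ mol.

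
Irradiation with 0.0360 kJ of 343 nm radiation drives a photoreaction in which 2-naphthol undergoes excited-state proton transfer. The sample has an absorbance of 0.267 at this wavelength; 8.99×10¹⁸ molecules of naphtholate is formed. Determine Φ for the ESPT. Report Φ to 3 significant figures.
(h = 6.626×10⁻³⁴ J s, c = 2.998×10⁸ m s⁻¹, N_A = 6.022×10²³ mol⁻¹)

Product: 8.99×10¹⁸ / 6.022×10²³ = 1.493×10⁻⁵ mol.
Photon energy at 343 nm: hc/λ = (6.626×10⁻³⁴)(2.998×10⁸)/(343×10⁻⁹) = 5.791×10⁻¹⁹ J.
Incident energy: 0.0360 kJ = 36.0 J.
Photons incident: 36.0 / 5.791×10⁻¹⁹ = 6.217×10¹⁹, i.e. 6.217×10¹⁹/6.022×10²³ = 1.032×10⁻⁴ mol.
Fraction absorbed: 1 − 10^(−0.267) = 0.4592.
Photons absorbed: 0.4592 × 1.032×10⁻⁴ = 4.739×10⁻⁵ mol.
Φ = 1.493×10⁻⁵ mol / 4.739×10⁻⁵ mol photons = 0.315.

Φ = 0.315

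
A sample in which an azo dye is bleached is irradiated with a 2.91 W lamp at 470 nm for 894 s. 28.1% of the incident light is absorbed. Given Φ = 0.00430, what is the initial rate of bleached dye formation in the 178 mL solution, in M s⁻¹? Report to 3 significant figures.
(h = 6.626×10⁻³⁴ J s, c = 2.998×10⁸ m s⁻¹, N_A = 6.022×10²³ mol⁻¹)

Photon energy at 470 nm: hc/λ = (6.626×10⁻³⁴)(2.998×10⁸)/(470×10⁻⁹) = 4.227×10⁻¹⁹ J.
Energy delivered: (2.91 W)(894 s) = 2602 J.
Photons incident: 2602 / 4.227×10⁻¹⁹ = 6.156×10²¹, i.e. 6.156×10²¹/6.022×10²³ = 0.01022 mol.
Photons absorbed: 0.281 × 0.01022 = 0.002872 mol.
Product formed: 0.00430 × 0.002872 = 1.235×10⁻⁵ mol.
Rate: 1.235×10⁻⁵ mol / (894 s × 0.178 L) = 7.76×10⁻⁸ M s⁻¹.

7.76×10⁻⁸ M s⁻¹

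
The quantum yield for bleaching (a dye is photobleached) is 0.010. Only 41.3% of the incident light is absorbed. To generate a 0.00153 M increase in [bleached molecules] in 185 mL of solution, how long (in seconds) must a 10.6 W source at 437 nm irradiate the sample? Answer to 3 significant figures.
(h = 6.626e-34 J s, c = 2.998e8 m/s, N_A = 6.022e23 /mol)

t ≈ 1770 s

Product: (0.00153 M)(0.185 L) = 2.830e-4 mol.
Photons that must be absorbed: 2.830e-4 / 0.010 = 0.02830 mol.
Incident photons needed: 0.02830 / 0.413 = 0.06852 mol.
Photon energy: hc/λ = 4.546e-19 J; per mole, 2.738e5 J mol⁻¹.
Energy required: 0.06852 × 2.738e5 = 1.876e4 J.
Time: 1.876e4 J / 10.6 W = 1770 s.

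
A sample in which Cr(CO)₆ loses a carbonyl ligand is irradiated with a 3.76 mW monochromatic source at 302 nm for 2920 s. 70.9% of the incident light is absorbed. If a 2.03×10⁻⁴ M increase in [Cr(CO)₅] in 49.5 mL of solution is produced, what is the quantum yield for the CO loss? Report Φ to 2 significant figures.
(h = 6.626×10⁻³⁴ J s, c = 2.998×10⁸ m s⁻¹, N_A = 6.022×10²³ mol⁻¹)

Product: (2.03×10⁻⁴ M)(0.0495 L) = 1.005×10⁻⁵ mol.
Photon energy at 302 nm: hc/λ = (6.626×10⁻³⁴)(2.998×10⁸)/(302×10⁻⁹) = 6.578×10⁻¹⁹ J.
Energy delivered: (3.76 mW)(2920 s) = 10.98 J.
Photons incident: 10.98 / 6.578×10⁻¹⁹ = 1.669×10¹⁹, i.e. 1.669×10¹⁹/6.022×10²³ = 2.772×10⁻⁵ mol.
Photons absorbed: 0.709 × 2.772×10⁻⁵ = 1.965×10⁻⁵ mol.
Φ = 1.005×10⁻⁵ mol / 1.965×10⁻⁵ mol photons = 0.51.

Φ = 0.51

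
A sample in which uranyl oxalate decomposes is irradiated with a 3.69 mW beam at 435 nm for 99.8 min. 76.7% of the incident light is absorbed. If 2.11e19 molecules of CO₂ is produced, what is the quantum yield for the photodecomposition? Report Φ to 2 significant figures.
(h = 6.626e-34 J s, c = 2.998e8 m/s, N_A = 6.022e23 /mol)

Product: 2.11e19 / 6.022e23 = 3.504e-5 mol.
Photon energy at 435 nm: hc/λ = (6.626e-34)(2.998e8)/(435e-9) = 4.567e-19 J.
Energy delivered: (3.69 mW)(5988 s) = 22.10 J.
Photons incident: 22.10 / 4.567e-19 = 4.839e19, i.e. 4.839e19/6.022e23 = 8.036e-5 mol.
Photons absorbed: 0.767 × 8.036e-5 = 6.164e-5 mol.
Φ = 3.504e-5 mol / 6.164e-5 mol photons = 0.57.

Φ = 0.57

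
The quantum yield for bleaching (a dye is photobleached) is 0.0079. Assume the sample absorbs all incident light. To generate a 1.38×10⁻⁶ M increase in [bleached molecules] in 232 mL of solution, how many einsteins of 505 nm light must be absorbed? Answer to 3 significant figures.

4.05×10⁻⁵ einstein

Product: (1.38×10⁻⁶ M)(0.232 L) = 3.202×10⁻⁷ mol.
Photons that must be absorbed: 3.202×10⁻⁷ / 0.0079 = 4.053×10⁻⁵ mol.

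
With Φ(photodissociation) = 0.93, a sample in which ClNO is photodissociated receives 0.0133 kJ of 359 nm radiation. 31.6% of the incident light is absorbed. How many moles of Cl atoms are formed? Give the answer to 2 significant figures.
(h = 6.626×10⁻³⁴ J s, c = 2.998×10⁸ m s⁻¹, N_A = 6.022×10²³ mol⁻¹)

1.2×10⁻⁵ mol

Photon energy at 359 nm: hc/λ = (6.626×10⁻³⁴)(2.998×10⁸)/(359×10⁻⁹) = 5.533×10⁻¹⁹ J.
Incident energy: 0.0133 kJ = 13.3 J.
Photons incident: 13.3 / 5.533×10⁻¹⁹ = 2.404×10¹⁹, i.e. 2.404×10¹⁹/6.022×10²³ = 3.992×10⁻⁵ mol.
Photons absorbed: 0.316 × 3.992×10⁻⁵ = 1.261×10⁻⁵ mol.
Product: Φ × n_abs = 0.93 × 1.261×10⁻⁵ = 1.173×10⁻⁵ mol.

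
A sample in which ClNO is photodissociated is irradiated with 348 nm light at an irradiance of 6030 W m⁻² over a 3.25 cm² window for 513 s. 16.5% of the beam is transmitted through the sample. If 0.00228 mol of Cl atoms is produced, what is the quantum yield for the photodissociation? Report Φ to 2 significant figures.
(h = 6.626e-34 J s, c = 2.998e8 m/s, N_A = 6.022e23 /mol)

Photon energy at 348 nm: hc/λ = (6.626e-34)(2.998e8)/(348e-9) = 5.708e-19 J.
Energy delivered: (6030 W m⁻²)(3.25e-4 m²)(513 s) = 1005 J.
Photons incident: 1005 / 5.708e-19 = 1.761e21, i.e. 1.761e21/6.022e23 = 0.002924 mol.
Fraction absorbed: 1 − 16.5/100 = 0.8350.
Photons absorbed: 0.8350 × 0.002924 = 0.002442 mol.
Φ = 0.00228 mol / 0.002442 mol photons = 0.93.

Φ = 0.93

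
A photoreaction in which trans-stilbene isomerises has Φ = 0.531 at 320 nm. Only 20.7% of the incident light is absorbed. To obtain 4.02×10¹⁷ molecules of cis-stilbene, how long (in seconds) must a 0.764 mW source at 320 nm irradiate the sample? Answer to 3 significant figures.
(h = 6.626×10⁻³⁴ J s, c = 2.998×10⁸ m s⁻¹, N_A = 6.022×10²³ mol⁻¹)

Product: 4.02×10¹⁷ / 6.022×10²³ = 6.676×10⁻⁷ mol.
Photons that must be absorbed: 6.676×10⁻⁷ / 0.531 = 1.257×10⁻⁶ mol.
Incident photons needed: 1.257×10⁻⁶ / 0.207 = 6.072×10⁻⁶ mol.
Photon energy: hc/λ = 6.208×10⁻¹⁹ J; per mole, 3.738×10⁵ J mol⁻¹.
Energy required: 6.072×10⁻⁶ × 3.738×10⁵ = 2.270 J.
Time: 2.270 J / 0.000764 W = 2970 s.

t ≈ 2970 s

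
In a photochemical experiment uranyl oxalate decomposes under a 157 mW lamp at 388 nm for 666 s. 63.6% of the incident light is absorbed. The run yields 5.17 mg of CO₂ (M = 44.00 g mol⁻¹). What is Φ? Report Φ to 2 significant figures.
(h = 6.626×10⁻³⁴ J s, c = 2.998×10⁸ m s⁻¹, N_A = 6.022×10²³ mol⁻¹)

Product: 5.17 mg / 44.00 g mol⁻¹ = 1.175×10⁻⁴ mol.
Photon energy at 388 nm: hc/λ = (6.626×10⁻³⁴)(2.998×10⁸)/(388×10⁻⁹) = 5.120×10⁻¹⁹ J.
Energy delivered: (157 mW)(666 s) = 104.6 J.
Photons incident: 104.6 / 5.120×10⁻¹⁹ = 2.043×10²⁰, i.e. 2.043×10²⁰/6.022×10²³ = 3.393×10⁻⁴ mol.
Photons absorbed: 0.636 × 3.393×10⁻⁴ = 2.158×10⁻⁴ mol.
Φ = 1.175×10⁻⁴ mol / 2.158×10⁻⁴ mol photons = 0.54.

Φ = 0.54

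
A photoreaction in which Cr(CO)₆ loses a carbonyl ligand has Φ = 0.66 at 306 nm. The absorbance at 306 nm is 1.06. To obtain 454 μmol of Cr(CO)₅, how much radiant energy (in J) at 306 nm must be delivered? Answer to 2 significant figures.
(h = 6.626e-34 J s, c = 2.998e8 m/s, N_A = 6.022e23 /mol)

290 J

Product: 454 μmol = 4.54e-4 mol.
Photons that must be absorbed: 4.54e-4 / 0.66 = 6.879e-4 mol.
Fraction absorbed: 1 − 10^(−1.06) = 0.9129.
Incident photons needed: 6.879e-4 / 0.9129 = 7.535e-4 mol.
Photon energy: hc/λ = 6.492e-19 J; per mole, 3.909e5 J mol⁻¹.
Energy required: 7.535e-4 × 3.909e5 = 290 J.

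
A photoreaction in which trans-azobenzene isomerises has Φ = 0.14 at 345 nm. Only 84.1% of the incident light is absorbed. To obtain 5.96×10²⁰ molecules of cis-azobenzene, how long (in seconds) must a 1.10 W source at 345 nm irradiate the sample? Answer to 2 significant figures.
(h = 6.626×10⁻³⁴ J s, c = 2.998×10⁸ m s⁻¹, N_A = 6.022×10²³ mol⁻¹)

Product: 5.96×10²⁰ / 6.022×10²³ = 9.897×10⁻⁴ mol.
Photons that must be absorbed: 9.897×10⁻⁴ / 0.14 = 0.007069 mol.
Incident photons needed: 0.007069 / 0.841 = 0.008405 mol.
Photon energy: hc/λ = 5.758×10⁻¹⁹ J; per mole, 3.467×10⁵ J mol⁻¹.
Energy required: 0.008405 × 3.467×10⁵ = 2914 J.
Time: 2914 J / 1.1 W = 2600 s.

t ≈ 2600 s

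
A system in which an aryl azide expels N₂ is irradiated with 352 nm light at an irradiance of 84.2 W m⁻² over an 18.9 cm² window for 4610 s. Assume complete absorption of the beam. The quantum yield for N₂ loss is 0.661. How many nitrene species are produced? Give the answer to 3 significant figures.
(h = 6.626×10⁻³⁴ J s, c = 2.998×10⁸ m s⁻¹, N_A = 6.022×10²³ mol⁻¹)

8.59×10²⁰ species

Photon energy at 352 nm: hc/λ = (6.626×10⁻³⁴)(2.998×10⁸)/(352×10⁻⁹) = 5.643×10⁻¹⁹ J.
Energy delivered: (84.2 W m⁻²)(18.9×10⁻⁴ m²)(4610 s) = 733.6 J.
Photons incident: 733.6 / 5.643×10⁻¹⁹ = 1.300×10²¹, i.e. 1.300×10²¹/6.022×10²³ = 0.002159 mol.
Product: Φ × n_abs = 0.661 × 0.002159 = 0.001427 mol.
As a count: 0.001427 × 6.022×10²³ = 8.59×10²⁰.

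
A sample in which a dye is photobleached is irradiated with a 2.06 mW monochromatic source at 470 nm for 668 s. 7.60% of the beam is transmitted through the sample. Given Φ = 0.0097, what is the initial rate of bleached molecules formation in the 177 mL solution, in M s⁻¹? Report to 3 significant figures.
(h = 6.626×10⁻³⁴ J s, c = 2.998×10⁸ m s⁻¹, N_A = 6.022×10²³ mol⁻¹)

4.10×10⁻¹⁰ M s⁻¹

Photon energy at 470 nm: hc/λ = (6.626×10⁻³⁴)(2.998×10⁸)/(470×10⁻⁹) = 4.227×10⁻¹⁹ J.
Energy delivered: (2.06 mW)(668 s) = 1.376 J.
Photons incident: 1.376 / 4.227×10⁻¹⁹ = 3.255×10¹⁸, i.e. 3.255×10¹⁸/6.022×10²³ = 5.405×10⁻⁶ mol.
Fraction absorbed: 1 − 7.60/100 = 0.9240.
Photons absorbed: 0.9240 × 5.405×10⁻⁶ = 4.994×10⁻⁶ mol.
Product formed: 0.0097 × 4.994×10⁻⁶ = 4.844×10⁻⁸ mol.
Rate: 4.844×10⁻⁸ mol / (668 s × 0.177 L) = 4.10×10⁻¹⁰ M s⁻¹.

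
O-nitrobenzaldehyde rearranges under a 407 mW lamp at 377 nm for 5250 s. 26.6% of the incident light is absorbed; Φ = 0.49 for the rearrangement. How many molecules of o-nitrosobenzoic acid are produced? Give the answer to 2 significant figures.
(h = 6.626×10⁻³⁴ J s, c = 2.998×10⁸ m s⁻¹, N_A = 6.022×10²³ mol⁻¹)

5.3×10²⁰ molecules

Photon energy at 377 nm: hc/λ = (6.626×10⁻³⁴)(2.998×10⁸)/(377×10⁻⁹) = 5.269×10⁻¹⁹ J.
Energy delivered: (407 mW)(5250 s) = 2137 J.
Photons incident: 2137 / 5.269×10⁻¹⁹ = 4.056×10²¹, i.e. 4.056×10²¹/6.022×10²³ = 0.006735 mol.
Photons absorbed: 0.266 × 0.006735 = 0.001792 mol.
Product: Φ × n_abs = 0.49 × 0.001792 = 8.781×10⁻⁴ mol.
As a count: 8.781×10⁻⁴ × 6.022×10²³ = 5.3×10²⁰.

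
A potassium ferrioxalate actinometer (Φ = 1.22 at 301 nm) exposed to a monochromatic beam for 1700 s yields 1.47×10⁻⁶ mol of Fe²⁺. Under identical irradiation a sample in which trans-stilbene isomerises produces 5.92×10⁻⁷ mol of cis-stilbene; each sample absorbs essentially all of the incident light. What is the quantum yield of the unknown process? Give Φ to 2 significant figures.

Photons absorbed by the actinometer: 1.47×10⁻⁶ / 1.22 = 1.205×10⁻⁶ mol.
Φ(unknown) = 5.92×10⁻⁷ / 1.205×10⁻⁶ = 0.49.

Φ = 0.49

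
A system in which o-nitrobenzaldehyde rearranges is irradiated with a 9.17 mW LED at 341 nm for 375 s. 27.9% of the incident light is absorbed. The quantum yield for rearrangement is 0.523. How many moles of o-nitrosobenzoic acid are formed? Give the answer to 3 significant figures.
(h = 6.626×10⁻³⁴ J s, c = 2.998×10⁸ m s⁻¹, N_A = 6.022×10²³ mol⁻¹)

Photon energy at 341 nm: hc/λ = (6.626×10⁻³⁴)(2.998×10⁸)/(341×10⁻⁹) = 5.825×10⁻¹⁹ J.
Energy delivered: (9.17 mW)(375 s) = 3.439 J.
Photons incident: 3.439 / 5.825×10⁻¹⁹ = 5.904×10¹⁸, i.e. 5.904×10¹⁸/6.022×10²³ = 9.804×10⁻⁶ mol.
Photons absorbed: 0.279 × 9.804×10⁻⁶ = 2.735×10⁻⁶ mol.
Product: Φ × n_abs = 0.523 × 2.735×10⁻⁶ = 1.430×10⁻⁶ mol.

1.43×10⁻⁶ mol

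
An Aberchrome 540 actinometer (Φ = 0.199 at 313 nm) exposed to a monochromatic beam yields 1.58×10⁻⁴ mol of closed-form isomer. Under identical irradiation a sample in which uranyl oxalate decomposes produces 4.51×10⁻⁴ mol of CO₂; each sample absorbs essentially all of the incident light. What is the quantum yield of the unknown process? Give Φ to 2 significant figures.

Φ = 0.57

Photons absorbed by the actinometer: 1.58×10⁻⁴ / 0.199 = 7.940×10⁻⁴ mol.
Φ(unknown) = 4.51×10⁻⁴ / 7.940×10⁻⁴ = 0.57.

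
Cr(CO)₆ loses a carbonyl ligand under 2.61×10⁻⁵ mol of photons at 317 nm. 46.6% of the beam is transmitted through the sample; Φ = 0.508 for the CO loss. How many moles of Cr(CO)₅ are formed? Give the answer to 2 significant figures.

Fraction absorbed: 1 − 46.6/100 = 0.5340.
Photons absorbed: 0.5340 × 2.61×10⁻⁵ = 1.394×10⁻⁵ mol.
Product: Φ × n_abs = 0.508 × 1.394×10⁻⁵ = 7.082×10⁻⁶ mol.

7.1×10⁻⁶ mol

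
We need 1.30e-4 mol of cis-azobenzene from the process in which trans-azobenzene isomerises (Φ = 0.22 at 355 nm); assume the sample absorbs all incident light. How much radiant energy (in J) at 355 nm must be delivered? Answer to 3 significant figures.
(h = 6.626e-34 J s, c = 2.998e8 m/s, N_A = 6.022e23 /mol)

Photons that must be absorbed: 1.30e-4 / 0.22 = 5.909e-4 mol.
Photon energy: hc/λ = 5.596e-19 J; per mole, 3.370e5 J mol⁻¹.
Energy required: 5.909e-4 × 3.370e5 = 199 J.

199 J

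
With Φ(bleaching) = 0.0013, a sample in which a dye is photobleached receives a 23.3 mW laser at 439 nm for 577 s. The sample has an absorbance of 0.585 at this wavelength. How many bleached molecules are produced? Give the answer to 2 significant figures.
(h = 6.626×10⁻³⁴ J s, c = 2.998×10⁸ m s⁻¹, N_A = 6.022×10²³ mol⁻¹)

Photon energy at 439 nm: hc/λ = (6.626×10⁻³⁴)(2.998×10⁸)/(439×10⁻⁹) = 4.525×10⁻¹⁹ J.
Energy delivered: (23.3 mW)(577 s) = 13.44 J.
Photons incident: 13.44 / 4.525×10⁻¹⁹ = 2.970×10¹⁹, i.e. 2.970×10¹⁹/6.022×10²³ = 4.932×10⁻⁵ mol.
Fraction absorbed: 1 − 10^(−0.585) = 0.7400.
Photons absorbed: 0.7400 × 4.932×10⁻⁵ = 3.650×10⁻⁵ mol.
Product: Φ × n_abs = 0.0013 × 3.650×10⁻⁵ = 4.745×10⁻⁸ mol.
As a count: 4.745×10⁻⁸ × 6.022×10²³ = 2.9×10¹⁶.

2.9×10¹⁶ bleached molecules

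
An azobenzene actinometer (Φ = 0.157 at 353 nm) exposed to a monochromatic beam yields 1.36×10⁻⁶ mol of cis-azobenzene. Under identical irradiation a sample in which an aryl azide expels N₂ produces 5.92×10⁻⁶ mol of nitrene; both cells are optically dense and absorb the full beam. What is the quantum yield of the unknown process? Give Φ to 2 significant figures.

Photons absorbed by the actinometer: 1.36×10⁻⁶ / 0.157 = 8.662×10⁻⁶ mol.
Φ(unknown) = 5.92×10⁻⁶ / 8.662×10⁻⁶ = 0.68.

Φ = 0.68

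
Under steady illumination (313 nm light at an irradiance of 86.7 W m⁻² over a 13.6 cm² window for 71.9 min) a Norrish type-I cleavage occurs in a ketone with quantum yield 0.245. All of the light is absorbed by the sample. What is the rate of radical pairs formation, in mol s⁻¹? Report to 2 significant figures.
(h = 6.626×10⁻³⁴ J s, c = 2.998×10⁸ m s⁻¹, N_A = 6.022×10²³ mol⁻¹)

Photon energy at 313 nm: hc/λ = (6.626×10⁻³⁴)(2.998×10⁸)/(313×10⁻⁹) = 6.347×10⁻¹⁹ J.
Energy delivered: (86.7 W m⁻²)(13.6×10⁻⁴ m²)(4314 s) = 508.7 J.
Photons incident: 508.7 / 6.347×10⁻¹⁹ = 8.015×10²⁰, i.e. 8.015×10²⁰/6.022×10²³ = 0.001331 mol.
Product formed: 0.245 × 0.001331 = 3.261×10⁻⁴ mol.
Rate: 3.261×10⁻⁴ / 4314 s = 7.6×10⁻⁸ mol s⁻¹.

7.6×10⁻⁸ mol s⁻¹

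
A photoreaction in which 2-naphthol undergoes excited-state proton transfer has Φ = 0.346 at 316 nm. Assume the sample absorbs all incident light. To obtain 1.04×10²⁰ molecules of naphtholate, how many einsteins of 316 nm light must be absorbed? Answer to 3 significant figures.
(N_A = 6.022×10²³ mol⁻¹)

4.99×10⁻⁴ einstein

Product: 1.04×10²⁰ / 6.022×10²³ = 1.727×10⁻⁴ mol.
Photons that must be absorbed: 1.727×10⁻⁴ / 0.346 = 4.991×10⁻⁴ mol.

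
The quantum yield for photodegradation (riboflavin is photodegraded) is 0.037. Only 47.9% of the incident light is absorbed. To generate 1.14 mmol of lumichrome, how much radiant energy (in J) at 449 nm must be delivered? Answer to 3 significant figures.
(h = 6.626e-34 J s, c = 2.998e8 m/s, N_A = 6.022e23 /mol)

1.71e4 J

Product: 1.14 mmol = 0.00114 mol.
Photons that must be absorbed: 0.00114 / 0.037 = 0.03081 mol.
Incident photons needed: 0.03081 / 0.479 = 0.06432 mol.
Photon energy: hc/λ = 4.424e-19 J; per mole, 2.664e5 J mol⁻¹.
Energy required: 0.06432 × 2.664e5 = 1.71e4 J.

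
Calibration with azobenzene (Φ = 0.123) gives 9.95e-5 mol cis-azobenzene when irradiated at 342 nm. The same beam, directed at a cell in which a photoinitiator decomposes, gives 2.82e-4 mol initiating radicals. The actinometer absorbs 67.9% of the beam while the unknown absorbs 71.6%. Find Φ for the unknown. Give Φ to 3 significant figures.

Φ = 0.331

Photons absorbed by the actinometer: 9.95e-5 / 0.123 = 8.089e-4 mol.
Incident flux: 8.089e-4 / 0.679 = 0.001191 einstein.
Absorbed by unknown: 0.716 × 0.001191 = 8.528e-4 mol.
Φ(unknown) = 2.82e-4 / 8.528e-4 = 0.331.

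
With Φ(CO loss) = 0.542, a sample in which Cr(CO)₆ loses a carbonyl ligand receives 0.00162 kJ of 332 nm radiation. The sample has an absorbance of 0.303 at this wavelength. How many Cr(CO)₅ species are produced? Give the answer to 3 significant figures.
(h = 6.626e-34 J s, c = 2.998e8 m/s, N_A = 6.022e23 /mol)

7.37e17 species

Photon energy at 332 nm: hc/λ = (6.626e-34)(2.998e8)/(332e-9) = 5.983e-19 J.
Incident energy: 0.00162 kJ = 1.62 J.
Photons incident: 1.62 / 5.983e-19 = 2.708e18, i.e. 2.708e18/6.022e23 = 4.497e-6 mol.
Fraction absorbed: 1 − 10^(−0.303) = 0.5023.
Photons absorbed: 0.5023 × 4.497e-6 = 2.259e-6 mol.
Product: Φ × n_abs = 0.542 × 2.259e-6 = 1.224e-6 mol.
As a count: 1.224e-6 × 6.022e23 = 7.37e17.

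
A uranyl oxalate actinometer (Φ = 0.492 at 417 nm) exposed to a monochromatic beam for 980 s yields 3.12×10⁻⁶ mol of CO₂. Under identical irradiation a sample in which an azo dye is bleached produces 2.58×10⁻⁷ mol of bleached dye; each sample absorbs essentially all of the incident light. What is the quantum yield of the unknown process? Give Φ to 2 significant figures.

Φ = 0.041

Photons absorbed by the actinometer: 3.12×10⁻⁶ / 0.492 = 6.341×10⁻⁶ mol.
Φ(unknown) = 2.58×10⁻⁷ / 6.341×10⁻⁶ = 0.041.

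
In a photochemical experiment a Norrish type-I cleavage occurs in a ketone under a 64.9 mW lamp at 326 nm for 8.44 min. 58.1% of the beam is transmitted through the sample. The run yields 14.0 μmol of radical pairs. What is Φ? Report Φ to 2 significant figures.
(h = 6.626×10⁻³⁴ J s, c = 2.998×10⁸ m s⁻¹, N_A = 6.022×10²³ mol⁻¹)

Φ = 0.37

Product: 14.0 μmol = 1.40×10⁻⁵ mol.
Photon energy at 326 nm: hc/λ = (6.626×10⁻³⁴)(2.998×10⁸)/(326×10⁻⁹) = 6.093×10⁻¹⁹ J.
Energy delivered: (64.9 mW)(506.4 s) = 32.87 J.
Photons incident: 32.87 / 6.093×10⁻¹⁹ = 5.395×10¹⁹, i.e. 5.395×10¹⁹/6.022×10²³ = 8.959×10⁻⁵ mol.
Fraction absorbed: 1 − 58.1/100 = 0.4190.
Photons absorbed: 0.4190 × 8.959×10⁻⁵ = 3.754×10⁻⁵ mol.
Φ = 1.40×10⁻⁵ mol / 3.754×10⁻⁵ mol photons = 0.37.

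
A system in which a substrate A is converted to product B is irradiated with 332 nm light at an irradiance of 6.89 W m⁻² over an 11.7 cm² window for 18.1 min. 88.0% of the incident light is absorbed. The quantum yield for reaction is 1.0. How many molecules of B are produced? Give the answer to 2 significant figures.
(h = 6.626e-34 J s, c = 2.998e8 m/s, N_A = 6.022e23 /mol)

1.3e19 molecules

Photon energy at 332 nm: hc/λ = (6.626e-34)(2.998e8)/(332e-9) = 5.983e-19 J.
Energy delivered: (6.89 W m⁻²)(11.7e-4 m²)(1086 s) = 8.755 J.
Photons incident: 8.755 / 5.983e-19 = 1.463e19, i.e. 1.463e19/6.022e23 = 2.429e-5 mol.
Photons absorbed: 0.880 × 2.429e-5 = 2.138e-5 mol.
Product: Φ × n_abs = 1.0 × 2.138e-5 = 2.138e-5 mol.
As a count: 2.138e-5 × 6.022e23 = 1.3e19.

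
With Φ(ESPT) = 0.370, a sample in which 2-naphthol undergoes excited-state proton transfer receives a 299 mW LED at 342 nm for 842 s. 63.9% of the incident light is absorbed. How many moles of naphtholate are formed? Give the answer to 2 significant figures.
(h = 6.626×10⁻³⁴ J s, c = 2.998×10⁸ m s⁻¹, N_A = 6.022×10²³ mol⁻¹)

Photon energy at 342 nm: hc/λ = (6.626×10⁻³⁴)(2.998×10⁸)/(342×10⁻⁹) = 5.808×10⁻¹⁹ J.
Energy delivered: (299 mW)(842 s) = 251.8 J.
Photons incident: 251.8 / 5.808×10⁻¹⁹ = 4.335×10²⁰, i.e. 4.335×10²⁰/6.022×10²³ = 7.199×10⁻⁴ mol.
Photons absorbed: 0.639 × 7.199×10⁻⁴ = 4.600×10⁻⁴ mol.
Product: Φ × n_abs = 0.370 × 4.600×10⁻⁴ = 1.702×10⁻⁴ mol.

1.7×10⁻⁴ mol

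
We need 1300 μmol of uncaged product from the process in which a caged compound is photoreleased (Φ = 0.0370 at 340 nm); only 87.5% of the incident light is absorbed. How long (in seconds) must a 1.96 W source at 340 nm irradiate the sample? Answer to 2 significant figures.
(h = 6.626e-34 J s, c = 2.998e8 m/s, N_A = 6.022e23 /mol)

Product: 1300 μmol = 0.00130 mol.
Photons that must be absorbed: 0.00130 / 0.0370 = 0.03514 mol.
Incident photons needed: 0.03514 / 0.875 = 0.04016 mol.
Photon energy: hc/λ = 5.843e-19 J; per mole, 3.519e5 J mol⁻¹.
Energy required: 0.04016 × 3.519e5 = 1.413e4 J.
Time: 1.413e4 J / 1.96 W = 7200 s.

t ≈ 7200 s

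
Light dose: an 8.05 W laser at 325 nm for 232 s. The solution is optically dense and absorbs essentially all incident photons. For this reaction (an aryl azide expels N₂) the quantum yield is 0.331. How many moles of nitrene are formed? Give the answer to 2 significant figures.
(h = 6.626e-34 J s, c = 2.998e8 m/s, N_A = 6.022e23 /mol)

Photon energy at 325 nm: hc/λ = (6.626e-34)(2.998e8)/(325e-9) = 6.112e-19 J.
Energy delivered: (8.05 W)(232 s) = 1868 J.
Photons incident: 1868 / 6.112e-19 = 3.056e21, i.e. 3.056e21/6.022e23 = 0.005075 mol.
Product: Φ × n_abs = 0.331 × 0.005075 = 0.001680 mol.

0.0017 mol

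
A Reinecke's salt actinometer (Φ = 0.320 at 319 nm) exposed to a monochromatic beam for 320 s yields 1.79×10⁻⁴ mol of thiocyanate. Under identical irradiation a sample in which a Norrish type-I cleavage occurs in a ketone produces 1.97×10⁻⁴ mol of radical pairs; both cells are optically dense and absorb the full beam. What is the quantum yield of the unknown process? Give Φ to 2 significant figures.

Photons absorbed by the actinometer: 1.79×10⁻⁴ / 0.320 = 5.594×10⁻⁴ mol.
Φ(unknown) = 1.97×10⁻⁴ / 5.594×10⁻⁴ = 0.35.

Φ = 0.35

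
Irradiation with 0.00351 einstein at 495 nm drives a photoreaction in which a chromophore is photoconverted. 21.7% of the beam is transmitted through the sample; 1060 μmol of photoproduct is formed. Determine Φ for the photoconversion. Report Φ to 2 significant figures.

Φ = 0.39

Product: 1060 μmol = 0.00106 mol.
Fraction absorbed: 1 − 21.7/100 = 0.7830.
Photons absorbed: 0.7830 × 0.00351 = 0.002748 mol.
Φ = 0.00106 mol / 0.002748 mol photons = 0.39.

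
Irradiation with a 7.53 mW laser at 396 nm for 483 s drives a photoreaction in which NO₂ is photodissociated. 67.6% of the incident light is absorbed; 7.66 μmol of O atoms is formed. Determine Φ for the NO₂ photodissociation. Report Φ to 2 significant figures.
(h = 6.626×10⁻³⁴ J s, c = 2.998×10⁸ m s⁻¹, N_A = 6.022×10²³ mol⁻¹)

Product: 7.66 μmol = 7.66×10⁻⁶ mol.
Photon energy at 396 nm: hc/λ = (6.626×10⁻³⁴)(2.998×10⁸)/(396×10⁻⁹) = 5.016×10⁻¹⁹ J.
Energy delivered: (7.53 mW)(483 s) = 3.637 J.
Photons incident: 3.637 / 5.016×10⁻¹⁹ = 7.251×10¹⁸, i.e. 7.251×10¹⁸/6.022×10²³ = 1.204×10⁻⁵ mol.
Photons absorbed: 0.676 × 1.204×10⁻⁵ = 8.139×10⁻⁶ mol.
Φ = 7.66×10⁻⁶ mol / 8.139×10⁻⁶ mol photons = 0.94.

Φ = 0.94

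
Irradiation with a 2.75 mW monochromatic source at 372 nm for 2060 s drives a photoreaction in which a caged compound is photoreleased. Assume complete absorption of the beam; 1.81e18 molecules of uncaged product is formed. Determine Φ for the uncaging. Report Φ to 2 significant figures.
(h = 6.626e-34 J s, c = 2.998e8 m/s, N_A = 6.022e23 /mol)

Product: 1.81e18 / 6.022e23 = 3.006e-6 mol.
Photon energy at 372 nm: hc/λ = (6.626e-34)(2.998e8)/(372e-9) = 5.340e-19 J.
Energy delivered: (2.75 mW)(2060 s) = 5.665 J.
Photons incident: 5.665 / 5.340e-19 = 1.061e19, i.e. 1.061e19/6.022e23 = 1.762e-5 mol.
Φ = 3.006e-6 mol / 1.762e-5 mol photons = 0.17.

Φ = 0.17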